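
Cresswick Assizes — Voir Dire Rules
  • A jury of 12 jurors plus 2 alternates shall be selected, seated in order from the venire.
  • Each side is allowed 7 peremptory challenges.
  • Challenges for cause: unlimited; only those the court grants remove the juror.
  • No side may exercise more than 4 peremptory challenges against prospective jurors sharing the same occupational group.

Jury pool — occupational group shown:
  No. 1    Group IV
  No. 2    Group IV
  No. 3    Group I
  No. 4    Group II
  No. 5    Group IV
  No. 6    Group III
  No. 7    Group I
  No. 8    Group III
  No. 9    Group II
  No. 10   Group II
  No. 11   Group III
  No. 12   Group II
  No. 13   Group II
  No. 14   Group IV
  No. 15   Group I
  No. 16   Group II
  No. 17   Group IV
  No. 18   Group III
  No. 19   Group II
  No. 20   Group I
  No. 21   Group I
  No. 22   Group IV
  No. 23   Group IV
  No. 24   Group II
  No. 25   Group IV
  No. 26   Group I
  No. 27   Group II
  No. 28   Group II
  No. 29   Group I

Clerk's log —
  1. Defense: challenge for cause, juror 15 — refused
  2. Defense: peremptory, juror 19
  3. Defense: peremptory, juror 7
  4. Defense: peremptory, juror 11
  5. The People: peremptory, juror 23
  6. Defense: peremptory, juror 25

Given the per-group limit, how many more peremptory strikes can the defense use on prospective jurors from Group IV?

Defense peremptories so far: #19, #7, #11, #25 — 4 of 7 used, 3 left overall.
Against Group IV: #25 — 1 used; per-group cap 4 leaves 3.
Binding limit: min(3, 3) = 3.

3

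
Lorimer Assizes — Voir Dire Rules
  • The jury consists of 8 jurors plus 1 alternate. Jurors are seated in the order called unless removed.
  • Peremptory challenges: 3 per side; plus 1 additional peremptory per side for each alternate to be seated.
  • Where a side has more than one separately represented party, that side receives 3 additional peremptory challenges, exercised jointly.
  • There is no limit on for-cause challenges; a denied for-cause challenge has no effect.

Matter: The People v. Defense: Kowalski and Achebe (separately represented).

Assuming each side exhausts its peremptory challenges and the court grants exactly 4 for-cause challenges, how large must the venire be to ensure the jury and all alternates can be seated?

24

Seats to fill: 8 + 1 alternates = 9.
Peremptories — The People: 3 + 1×1 = 4; Defense: 3 + 1×1 + 3 = 7; total 11.
For-cause removals: 4.
Minimum venire: 9 + 11 + 4 = 24.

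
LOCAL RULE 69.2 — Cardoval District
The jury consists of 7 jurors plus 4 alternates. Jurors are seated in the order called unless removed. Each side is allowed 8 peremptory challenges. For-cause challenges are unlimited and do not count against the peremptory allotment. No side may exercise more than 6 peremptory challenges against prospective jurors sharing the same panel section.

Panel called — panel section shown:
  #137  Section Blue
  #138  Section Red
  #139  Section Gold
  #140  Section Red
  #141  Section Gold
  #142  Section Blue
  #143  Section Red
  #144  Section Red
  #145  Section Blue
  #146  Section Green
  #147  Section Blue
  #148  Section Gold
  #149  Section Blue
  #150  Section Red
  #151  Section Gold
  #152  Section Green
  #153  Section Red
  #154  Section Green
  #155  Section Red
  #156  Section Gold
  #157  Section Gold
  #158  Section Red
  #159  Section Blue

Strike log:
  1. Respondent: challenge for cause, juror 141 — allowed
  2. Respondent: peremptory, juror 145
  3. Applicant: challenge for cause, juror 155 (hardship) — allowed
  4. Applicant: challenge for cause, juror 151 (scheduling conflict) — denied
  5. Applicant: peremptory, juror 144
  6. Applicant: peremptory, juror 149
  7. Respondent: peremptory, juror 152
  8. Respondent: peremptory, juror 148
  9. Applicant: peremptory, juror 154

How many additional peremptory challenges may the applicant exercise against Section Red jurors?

5

Applicant peremptories so far: #144, #149, #154 — 3 of 8 used, 5 left overall.
Against Section Red: #144 — 1 used; per-section cap 6 leaves 5.
Binding limit: min(5, 5) = 5.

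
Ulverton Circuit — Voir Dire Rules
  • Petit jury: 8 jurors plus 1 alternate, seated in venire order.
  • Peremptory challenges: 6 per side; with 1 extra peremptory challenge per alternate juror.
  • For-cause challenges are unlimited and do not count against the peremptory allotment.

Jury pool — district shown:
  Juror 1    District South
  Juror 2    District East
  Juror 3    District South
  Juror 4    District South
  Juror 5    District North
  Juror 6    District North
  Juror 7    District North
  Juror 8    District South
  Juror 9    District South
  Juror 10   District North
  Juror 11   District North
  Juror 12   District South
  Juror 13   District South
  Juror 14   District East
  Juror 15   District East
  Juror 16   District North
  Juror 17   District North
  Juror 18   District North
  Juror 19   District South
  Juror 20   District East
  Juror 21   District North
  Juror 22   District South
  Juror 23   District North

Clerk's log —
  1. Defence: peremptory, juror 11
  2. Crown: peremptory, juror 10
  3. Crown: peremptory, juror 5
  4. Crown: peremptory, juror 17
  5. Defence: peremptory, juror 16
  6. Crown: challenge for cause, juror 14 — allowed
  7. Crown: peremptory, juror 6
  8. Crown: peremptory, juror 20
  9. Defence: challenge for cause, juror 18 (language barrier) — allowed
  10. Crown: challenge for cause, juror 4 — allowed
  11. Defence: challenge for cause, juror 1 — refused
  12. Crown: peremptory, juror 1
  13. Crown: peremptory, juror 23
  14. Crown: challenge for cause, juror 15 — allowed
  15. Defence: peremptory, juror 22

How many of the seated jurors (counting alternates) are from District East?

Removed: #1, #4, #5, #6, #10, #11, #14, #15, #16, #17, #18, #20, #22, #23.
Seated (9 incl. alternates): #2, #3, #7, #8, #9, #12, #13, #19, #21.
Of those, in District East: #2 → 1.

1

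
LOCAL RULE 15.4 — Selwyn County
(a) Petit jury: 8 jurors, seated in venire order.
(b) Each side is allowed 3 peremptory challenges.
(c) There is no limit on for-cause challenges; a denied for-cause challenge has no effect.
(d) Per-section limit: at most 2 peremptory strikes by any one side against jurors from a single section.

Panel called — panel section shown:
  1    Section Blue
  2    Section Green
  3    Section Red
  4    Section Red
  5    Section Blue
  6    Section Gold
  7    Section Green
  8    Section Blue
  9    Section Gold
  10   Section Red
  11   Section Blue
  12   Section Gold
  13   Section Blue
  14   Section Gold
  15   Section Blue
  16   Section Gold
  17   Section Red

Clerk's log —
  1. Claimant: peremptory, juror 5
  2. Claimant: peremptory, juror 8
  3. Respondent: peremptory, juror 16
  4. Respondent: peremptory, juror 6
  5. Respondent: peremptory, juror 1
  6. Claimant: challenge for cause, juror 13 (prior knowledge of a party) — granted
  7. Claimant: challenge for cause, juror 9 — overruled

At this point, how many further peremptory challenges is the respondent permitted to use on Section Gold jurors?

Respondent peremptories so far: #16, #6, #1 — 3 of 3 used, 0 left overall.
Against Section Gold: #16, #6 — 2 used; per-section cap 2 leaves 0.
Binding limit: min(0, 0) = 0.

0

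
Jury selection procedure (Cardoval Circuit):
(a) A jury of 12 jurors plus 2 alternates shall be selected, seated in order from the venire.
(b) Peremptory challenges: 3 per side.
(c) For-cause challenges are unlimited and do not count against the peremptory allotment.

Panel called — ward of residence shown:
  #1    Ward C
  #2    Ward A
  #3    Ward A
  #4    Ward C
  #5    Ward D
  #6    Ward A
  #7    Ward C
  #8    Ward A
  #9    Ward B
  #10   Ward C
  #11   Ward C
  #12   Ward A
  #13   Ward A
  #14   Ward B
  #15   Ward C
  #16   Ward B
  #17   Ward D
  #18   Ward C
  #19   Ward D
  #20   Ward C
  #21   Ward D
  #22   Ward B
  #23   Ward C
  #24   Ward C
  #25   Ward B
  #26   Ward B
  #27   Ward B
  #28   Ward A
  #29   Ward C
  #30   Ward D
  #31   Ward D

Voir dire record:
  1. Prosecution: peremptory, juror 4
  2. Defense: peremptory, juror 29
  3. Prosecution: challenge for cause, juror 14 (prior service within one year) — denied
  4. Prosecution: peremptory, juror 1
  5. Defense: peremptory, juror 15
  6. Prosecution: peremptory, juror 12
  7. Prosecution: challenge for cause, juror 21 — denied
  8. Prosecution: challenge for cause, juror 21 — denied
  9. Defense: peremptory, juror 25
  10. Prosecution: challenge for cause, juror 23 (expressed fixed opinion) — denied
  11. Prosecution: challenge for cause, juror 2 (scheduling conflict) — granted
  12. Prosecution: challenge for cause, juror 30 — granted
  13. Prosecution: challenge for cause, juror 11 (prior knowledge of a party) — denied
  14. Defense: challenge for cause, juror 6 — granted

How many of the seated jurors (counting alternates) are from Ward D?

3

Removed: #1, #2, #4, #6, #12, #15, #25, #29, #30.
Seated (14 incl. alternates): #3, #5, #7, #8, #9, #10, #11, #13, #14, #16, #17, #18, #19, #20.
Of those, in Ward D: #5, #17, #19 → 3.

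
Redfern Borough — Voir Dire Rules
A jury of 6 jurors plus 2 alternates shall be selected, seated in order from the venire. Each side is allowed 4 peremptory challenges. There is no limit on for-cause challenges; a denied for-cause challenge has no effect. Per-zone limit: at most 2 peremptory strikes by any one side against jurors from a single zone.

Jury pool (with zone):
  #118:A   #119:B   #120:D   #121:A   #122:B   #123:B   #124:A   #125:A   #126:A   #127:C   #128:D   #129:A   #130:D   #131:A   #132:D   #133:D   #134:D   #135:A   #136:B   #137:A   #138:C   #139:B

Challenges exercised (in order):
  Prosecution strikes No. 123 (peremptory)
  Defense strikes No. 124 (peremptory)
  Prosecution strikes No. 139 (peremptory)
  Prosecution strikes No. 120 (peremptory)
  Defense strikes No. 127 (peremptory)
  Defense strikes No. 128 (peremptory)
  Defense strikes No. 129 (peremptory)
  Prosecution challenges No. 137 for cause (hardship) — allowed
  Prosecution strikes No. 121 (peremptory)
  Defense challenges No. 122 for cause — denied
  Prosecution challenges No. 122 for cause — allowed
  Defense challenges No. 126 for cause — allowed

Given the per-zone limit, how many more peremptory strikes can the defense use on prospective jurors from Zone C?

0

Defense peremptories so far: #124, #127, #128, #129 — 4 of 4 used, 0 left overall.
Against Zone C: #127 — 1 used; per-zone cap 2 leaves 1.
Binding limit: min(0, 1) = 0.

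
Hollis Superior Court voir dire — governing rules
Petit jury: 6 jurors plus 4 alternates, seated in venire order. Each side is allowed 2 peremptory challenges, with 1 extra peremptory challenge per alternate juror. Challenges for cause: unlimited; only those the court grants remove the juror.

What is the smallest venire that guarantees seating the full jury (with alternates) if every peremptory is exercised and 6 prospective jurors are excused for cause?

28

Seats to fill: 6 + 4 alternates = 10.
Peremptories: 2 + 1×4 = 6 per side × 2 sides = 12.
For-cause removals: 6.
Minimum venire: 10 + 12 + 6 = 28.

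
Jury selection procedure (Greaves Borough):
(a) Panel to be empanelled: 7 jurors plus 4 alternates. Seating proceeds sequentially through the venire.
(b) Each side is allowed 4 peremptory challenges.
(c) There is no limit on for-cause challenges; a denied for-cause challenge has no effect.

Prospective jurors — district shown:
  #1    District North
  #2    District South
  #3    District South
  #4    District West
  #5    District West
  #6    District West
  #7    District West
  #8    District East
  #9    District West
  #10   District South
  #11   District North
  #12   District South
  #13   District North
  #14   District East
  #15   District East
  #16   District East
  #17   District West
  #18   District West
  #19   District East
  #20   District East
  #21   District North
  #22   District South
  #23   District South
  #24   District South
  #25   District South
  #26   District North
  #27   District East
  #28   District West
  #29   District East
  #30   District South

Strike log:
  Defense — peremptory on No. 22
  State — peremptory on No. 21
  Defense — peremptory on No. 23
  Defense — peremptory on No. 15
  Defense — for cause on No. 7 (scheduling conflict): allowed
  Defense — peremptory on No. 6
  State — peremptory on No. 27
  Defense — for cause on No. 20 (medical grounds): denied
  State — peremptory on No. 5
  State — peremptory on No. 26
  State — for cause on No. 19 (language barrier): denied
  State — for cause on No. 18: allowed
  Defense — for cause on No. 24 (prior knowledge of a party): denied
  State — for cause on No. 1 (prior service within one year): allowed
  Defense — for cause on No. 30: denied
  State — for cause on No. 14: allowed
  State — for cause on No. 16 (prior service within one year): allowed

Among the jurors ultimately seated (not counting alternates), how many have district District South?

Removed: #1, #5, #6, #7, #14, #15, #16, #18, #21, #22, #23, #26, #27.
Seated jurors 1–7: #2, #3, #4, #8, #9, #10, #11 (alternates #12, #13, #17, #19 not counted).
Of those, in District South: #2, #3, #10 → 3.

3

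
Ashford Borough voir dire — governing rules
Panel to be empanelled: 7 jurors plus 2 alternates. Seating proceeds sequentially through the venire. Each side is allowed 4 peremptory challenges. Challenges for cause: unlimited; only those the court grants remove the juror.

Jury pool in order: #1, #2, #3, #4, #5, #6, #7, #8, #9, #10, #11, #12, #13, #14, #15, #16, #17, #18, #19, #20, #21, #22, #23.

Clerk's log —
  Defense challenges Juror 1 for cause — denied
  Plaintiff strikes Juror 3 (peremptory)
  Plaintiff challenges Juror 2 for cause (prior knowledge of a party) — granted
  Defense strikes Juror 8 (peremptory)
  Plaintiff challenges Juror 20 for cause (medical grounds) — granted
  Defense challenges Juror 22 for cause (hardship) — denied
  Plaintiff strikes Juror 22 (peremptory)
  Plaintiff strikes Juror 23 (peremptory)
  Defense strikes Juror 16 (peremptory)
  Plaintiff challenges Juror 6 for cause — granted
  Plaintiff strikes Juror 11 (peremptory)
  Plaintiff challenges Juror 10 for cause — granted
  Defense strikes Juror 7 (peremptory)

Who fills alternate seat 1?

Removed: #2, #3, #6, #7, #8, #10, #11, #16, #20, #22, #23. (#1 stays — for-cause denied.)
Seating in order: seats 1–7 → #1, #4, #5, #9, #12, #13, #14; alternates → #15, #17.
So alternate 1 is #15.

15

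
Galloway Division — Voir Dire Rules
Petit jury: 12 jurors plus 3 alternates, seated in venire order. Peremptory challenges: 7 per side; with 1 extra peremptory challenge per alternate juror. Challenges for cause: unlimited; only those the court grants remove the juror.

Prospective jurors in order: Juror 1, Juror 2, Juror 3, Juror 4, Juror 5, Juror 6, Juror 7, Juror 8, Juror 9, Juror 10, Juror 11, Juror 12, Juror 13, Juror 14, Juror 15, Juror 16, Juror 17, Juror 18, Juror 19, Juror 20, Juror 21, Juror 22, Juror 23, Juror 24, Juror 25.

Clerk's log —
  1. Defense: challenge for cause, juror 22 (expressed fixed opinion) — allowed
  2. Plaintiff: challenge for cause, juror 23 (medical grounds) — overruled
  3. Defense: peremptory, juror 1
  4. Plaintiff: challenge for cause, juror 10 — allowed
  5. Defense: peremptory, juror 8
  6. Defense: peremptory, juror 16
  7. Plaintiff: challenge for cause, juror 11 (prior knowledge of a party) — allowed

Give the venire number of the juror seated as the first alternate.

18

Removed: #1, #8, #10, #11, #16, #22. (#23 stays — for-cause denied.)
Filling seats in venire order through position 13: #2, #3, #4, #5, #6, #7, #9, #12, #13, #14, #15, #17, #18.
So alternate 1 is #18.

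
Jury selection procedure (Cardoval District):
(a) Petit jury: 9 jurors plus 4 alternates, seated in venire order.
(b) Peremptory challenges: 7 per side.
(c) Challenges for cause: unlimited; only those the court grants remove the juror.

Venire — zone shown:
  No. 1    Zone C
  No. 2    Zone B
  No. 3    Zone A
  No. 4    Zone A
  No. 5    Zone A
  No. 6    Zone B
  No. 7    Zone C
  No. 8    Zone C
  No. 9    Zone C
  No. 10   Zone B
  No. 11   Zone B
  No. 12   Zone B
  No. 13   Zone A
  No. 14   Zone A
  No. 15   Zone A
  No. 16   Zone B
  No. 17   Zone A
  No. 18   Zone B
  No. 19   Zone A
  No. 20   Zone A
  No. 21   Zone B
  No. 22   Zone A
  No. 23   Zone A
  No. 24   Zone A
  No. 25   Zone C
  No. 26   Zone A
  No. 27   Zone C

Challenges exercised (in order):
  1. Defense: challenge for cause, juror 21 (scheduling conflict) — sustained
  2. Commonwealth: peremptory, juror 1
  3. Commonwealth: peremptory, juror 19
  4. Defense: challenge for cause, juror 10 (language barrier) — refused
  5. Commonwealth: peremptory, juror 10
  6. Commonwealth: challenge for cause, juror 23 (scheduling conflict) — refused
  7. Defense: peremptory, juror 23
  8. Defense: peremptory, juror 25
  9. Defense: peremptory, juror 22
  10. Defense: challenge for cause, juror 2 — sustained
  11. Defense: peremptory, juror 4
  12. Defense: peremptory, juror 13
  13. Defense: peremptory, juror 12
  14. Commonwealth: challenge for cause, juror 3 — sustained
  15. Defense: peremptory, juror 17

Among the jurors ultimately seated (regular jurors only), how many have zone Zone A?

3

Removed: #1, #2, #3, #4, #10, #12, #13, #17, #19, #21, #22, #23, #25.
Seated jurors 1–9: #5, #6, #7, #8, #9, #11, #14, #15, #16 (alternates #18, #20, #24, #26 not counted).
Of those, in Zone A: #5, #14, #15 → 3.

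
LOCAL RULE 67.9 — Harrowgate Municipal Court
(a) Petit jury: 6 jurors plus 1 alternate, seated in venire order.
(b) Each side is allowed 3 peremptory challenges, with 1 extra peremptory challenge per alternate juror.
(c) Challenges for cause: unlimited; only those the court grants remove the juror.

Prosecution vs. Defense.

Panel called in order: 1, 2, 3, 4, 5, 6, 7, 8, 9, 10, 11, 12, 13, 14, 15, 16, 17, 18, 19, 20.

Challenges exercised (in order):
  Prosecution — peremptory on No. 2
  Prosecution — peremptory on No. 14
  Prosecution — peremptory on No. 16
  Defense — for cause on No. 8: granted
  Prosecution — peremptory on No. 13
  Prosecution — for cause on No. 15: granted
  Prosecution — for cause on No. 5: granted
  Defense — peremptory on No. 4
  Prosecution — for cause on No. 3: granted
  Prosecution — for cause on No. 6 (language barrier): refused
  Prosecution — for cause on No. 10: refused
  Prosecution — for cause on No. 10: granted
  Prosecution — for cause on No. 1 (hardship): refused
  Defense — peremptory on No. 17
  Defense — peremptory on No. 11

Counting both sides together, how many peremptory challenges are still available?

Prosecution allotment: 3 base + 1 × 1 alternate = 4. Defense allotment: 3 base + 1 × 1 alternate = 4.
Prosecution peremptories used: #2, #14, #16, #13 — 4 (for-cause on #15, #5, #3, #6, #10, #10, #1 don't count).
Defense peremptories used: #4, #17, #11 — 3 (the for-cause on #8 doesn't count).
Remaining: (4 − 4) + (4 − 3) = 1.

1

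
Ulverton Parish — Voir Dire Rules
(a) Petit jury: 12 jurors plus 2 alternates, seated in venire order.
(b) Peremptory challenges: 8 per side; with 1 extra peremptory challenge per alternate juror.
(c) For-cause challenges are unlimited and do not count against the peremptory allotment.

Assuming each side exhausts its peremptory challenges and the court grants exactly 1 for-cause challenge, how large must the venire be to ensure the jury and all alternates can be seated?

35

Seats to fill: 12 + 2 alternates = 14.
Peremptories: 8 + 1×2 = 10 per side × 2 sides = 20.
For-cause removals: 1.
Minimum venire: 14 + 20 + 1 = 35.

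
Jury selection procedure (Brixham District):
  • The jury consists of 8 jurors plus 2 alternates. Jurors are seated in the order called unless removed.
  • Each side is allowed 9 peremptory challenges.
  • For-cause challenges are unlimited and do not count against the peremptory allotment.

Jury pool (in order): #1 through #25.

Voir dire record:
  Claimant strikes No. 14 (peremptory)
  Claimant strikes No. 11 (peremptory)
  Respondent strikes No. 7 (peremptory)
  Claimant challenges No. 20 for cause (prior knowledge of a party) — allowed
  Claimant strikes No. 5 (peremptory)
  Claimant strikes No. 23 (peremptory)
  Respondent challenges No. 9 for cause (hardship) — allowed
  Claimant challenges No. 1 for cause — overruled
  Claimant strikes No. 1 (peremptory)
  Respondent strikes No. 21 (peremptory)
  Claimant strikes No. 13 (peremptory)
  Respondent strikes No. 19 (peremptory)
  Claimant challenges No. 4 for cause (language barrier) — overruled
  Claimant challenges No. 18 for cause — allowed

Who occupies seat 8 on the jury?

15

Removed: #1, #5, #7, #9, #11, #13, #14, #18, #19, #20, #21, #23. (#4 stays — for-cause denied.)
Filling seats in venire order through position 8: #2, #3, #4, #6, #8, #10, #12, #15.
So seat 8 is #15.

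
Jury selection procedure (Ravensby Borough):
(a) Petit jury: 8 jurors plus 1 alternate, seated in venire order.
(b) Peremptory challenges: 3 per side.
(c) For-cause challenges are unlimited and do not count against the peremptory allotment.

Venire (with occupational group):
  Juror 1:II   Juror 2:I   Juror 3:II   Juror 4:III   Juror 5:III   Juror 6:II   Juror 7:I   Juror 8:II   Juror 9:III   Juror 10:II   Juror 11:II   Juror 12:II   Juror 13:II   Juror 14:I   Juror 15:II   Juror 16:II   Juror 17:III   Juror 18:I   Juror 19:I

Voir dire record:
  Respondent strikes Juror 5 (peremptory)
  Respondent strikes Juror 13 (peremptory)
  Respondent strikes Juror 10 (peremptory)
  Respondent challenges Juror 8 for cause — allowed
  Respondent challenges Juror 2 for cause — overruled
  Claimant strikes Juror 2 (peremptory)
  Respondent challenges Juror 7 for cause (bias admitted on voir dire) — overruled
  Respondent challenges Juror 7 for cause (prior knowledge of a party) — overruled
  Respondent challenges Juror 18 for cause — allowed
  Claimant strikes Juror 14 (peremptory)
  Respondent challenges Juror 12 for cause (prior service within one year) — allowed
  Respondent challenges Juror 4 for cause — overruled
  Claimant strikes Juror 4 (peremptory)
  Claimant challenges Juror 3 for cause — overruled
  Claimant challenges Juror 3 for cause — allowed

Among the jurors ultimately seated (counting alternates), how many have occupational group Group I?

Removed: #2, #3, #4, #5, #8, #10, #12, #13, #14, #18.
Seated (9 incl. alternates): #1, #6, #7, #9, #11, #15, #16, #17, #19.
Of those, in Group I: #7, #19 → 2.

2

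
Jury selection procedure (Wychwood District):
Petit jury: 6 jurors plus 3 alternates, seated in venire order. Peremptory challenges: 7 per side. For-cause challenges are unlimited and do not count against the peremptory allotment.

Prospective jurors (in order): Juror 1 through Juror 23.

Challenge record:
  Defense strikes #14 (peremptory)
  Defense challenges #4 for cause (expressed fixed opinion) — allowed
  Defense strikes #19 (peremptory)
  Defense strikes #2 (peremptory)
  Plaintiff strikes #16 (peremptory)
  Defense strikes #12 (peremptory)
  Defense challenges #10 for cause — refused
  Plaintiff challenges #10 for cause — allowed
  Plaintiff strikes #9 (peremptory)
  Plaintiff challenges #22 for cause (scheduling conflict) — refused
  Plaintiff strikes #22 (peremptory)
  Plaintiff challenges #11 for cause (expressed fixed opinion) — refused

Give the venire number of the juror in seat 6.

8

Removed: #2, #4, #9, #10, #12, #14, #16, #19, #22. (#11 stays — for-cause denied.)
Seating in order: seats 1–6 → #1, #3, #5, #6, #7, #8; alternates → #11, #13, #15.
So seat 6 is #8.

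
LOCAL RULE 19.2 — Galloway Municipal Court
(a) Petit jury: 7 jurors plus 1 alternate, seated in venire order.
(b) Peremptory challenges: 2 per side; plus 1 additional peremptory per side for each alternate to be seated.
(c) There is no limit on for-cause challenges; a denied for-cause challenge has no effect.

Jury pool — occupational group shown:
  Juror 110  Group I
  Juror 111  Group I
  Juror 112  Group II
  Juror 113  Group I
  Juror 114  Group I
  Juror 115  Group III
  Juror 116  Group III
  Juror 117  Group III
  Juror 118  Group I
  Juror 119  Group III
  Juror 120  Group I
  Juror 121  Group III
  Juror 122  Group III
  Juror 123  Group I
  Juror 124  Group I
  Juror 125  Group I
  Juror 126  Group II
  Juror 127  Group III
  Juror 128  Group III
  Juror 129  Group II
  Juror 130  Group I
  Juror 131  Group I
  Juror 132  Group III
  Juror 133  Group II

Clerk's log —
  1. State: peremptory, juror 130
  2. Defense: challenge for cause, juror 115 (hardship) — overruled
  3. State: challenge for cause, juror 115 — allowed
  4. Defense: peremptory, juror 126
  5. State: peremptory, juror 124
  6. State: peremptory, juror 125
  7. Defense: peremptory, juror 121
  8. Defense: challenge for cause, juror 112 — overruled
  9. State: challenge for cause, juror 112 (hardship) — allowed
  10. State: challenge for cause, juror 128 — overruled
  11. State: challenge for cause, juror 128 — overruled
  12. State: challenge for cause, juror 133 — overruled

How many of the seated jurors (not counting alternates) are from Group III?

2

Removed: #112, #115, #121, #124, #125, #126, #130.
Seated jurors 1–7: #110, #111, #113, #114, #116, #117, #118 (alternates #119 not counted).
Of those, in Group III: #116, #117 → 2.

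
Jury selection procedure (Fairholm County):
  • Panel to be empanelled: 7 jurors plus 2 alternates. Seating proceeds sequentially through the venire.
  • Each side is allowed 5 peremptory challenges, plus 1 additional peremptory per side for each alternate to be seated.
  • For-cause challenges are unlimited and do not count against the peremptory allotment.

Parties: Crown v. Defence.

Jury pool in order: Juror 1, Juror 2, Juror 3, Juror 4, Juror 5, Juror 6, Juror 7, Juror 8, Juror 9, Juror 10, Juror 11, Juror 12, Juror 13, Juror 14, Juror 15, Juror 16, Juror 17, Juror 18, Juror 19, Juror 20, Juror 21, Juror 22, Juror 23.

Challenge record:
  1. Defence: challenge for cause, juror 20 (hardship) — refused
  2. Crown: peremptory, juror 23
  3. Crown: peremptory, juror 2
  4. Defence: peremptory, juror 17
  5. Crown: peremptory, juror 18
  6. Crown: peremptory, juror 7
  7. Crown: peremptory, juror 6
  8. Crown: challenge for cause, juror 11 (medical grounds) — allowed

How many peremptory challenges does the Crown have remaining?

Crown allotment: 5 base + 1 × 2 alternates = 7.
Crown peremptories used: #23, #2, #18, #7, #6 — 5 (the for-cause on #11 doesn't count).
Remaining: 7 − 5 = 2.

2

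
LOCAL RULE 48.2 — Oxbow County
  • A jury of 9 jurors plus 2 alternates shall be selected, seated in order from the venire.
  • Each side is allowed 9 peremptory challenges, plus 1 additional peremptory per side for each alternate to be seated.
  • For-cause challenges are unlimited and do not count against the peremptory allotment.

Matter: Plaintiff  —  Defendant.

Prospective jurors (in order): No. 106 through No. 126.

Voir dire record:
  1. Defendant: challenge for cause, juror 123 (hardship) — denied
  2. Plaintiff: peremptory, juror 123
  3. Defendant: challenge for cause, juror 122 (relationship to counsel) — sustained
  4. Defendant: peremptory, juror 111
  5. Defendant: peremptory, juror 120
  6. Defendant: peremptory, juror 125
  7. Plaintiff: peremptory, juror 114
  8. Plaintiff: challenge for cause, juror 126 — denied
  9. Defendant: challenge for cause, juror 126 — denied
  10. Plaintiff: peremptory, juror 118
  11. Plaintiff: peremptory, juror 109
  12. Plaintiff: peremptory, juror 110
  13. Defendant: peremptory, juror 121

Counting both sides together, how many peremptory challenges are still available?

Plaintiff allotment: 9 base + 1 × 2 alternates = 11. Defendant allotment: 9 base + 1 × 2 alternates = 11.
Plaintiff peremptories used: #123, #114, #118, #109, #110 — 5 (the for-cause on #126 doesn't count).
Defendant peremptories used: #111, #120, #125, #121 — 4 (for-cause on #123, #122, #126 don't count).
Remaining: (11 − 5) + (11 − 4) = 13.

13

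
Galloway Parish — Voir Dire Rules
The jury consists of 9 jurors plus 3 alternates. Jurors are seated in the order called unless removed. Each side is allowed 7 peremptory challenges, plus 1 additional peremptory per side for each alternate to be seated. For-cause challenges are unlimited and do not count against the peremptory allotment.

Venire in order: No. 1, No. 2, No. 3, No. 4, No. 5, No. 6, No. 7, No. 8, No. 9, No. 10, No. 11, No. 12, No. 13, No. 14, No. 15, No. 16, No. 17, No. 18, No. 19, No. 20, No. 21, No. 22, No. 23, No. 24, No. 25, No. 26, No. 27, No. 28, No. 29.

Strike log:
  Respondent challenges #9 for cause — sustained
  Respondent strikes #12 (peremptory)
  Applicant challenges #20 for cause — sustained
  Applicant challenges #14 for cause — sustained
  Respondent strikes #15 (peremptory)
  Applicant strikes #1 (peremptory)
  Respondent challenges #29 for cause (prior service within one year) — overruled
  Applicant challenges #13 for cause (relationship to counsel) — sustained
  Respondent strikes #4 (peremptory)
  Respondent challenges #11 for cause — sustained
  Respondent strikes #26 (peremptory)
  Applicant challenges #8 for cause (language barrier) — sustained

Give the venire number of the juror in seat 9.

18

Removed: #1, #4, #8, #9, #11, #12, #13, #14, #15, #20, #26. (#29 stays — for-cause denied.)
Filling seats in venire order through position 9: #2, #3, #5, #6, #7, #10, #16, #17, #18.
So seat 9 is #18.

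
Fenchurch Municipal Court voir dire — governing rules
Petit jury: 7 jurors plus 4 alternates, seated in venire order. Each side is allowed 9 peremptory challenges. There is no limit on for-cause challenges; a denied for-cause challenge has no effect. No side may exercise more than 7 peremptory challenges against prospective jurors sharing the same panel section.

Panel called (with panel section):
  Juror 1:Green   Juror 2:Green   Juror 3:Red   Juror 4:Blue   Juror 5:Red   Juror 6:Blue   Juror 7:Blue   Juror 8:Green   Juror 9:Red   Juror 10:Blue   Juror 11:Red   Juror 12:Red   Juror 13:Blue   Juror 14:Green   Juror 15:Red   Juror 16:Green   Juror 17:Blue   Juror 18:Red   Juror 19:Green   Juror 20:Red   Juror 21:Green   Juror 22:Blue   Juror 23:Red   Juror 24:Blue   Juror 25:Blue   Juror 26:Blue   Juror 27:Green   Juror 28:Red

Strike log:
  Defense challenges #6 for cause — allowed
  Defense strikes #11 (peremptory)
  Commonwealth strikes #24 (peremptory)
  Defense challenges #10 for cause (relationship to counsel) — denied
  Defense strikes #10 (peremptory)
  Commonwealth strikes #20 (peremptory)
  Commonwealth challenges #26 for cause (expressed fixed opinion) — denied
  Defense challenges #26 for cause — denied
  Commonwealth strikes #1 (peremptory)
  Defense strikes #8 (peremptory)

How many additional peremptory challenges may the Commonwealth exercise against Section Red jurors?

6

Commonwealth peremptories so far: #24, #20, #1 — 3 of 9 used, 6 left overall.
Against Section Red: #20 — 1 used; per-section cap 7 leaves 6.
Binding limit: min(6, 6) = 6.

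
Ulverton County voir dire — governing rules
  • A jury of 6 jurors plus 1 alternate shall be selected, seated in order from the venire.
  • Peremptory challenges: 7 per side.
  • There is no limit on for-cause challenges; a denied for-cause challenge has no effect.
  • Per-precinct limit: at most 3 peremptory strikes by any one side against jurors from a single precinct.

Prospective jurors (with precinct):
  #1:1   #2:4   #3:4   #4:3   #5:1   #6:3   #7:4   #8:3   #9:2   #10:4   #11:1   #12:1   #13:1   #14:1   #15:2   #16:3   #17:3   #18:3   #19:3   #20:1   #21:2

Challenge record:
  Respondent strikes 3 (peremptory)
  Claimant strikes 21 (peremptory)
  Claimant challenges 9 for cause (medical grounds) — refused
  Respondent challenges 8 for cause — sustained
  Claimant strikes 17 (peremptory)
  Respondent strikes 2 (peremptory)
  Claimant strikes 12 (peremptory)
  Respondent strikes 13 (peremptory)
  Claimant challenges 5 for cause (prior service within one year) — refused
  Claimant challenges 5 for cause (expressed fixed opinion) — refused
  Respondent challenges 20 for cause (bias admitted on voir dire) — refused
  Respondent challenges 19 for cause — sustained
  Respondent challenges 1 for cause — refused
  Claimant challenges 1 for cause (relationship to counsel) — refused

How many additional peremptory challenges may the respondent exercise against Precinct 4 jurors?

1

Respondent peremptories so far: #3, #2, #13 — 3 of 7 used, 4 left overall.
Against Precinct 4: #3, #2 — 2 used; per-precinct cap 3 leaves 1.
Binding limit: min(4, 1) = 1.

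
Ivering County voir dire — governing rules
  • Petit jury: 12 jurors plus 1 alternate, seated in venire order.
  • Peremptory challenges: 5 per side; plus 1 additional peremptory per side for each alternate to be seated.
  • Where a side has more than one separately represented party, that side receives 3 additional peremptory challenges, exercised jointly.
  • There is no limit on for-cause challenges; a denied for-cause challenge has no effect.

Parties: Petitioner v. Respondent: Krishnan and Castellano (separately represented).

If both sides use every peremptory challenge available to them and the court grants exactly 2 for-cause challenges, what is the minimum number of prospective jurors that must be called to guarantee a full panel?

Seats to fill: 12 + 1 alternates = 13.
Peremptories — Petitioner: 5 + 1×1 = 6; Respondent: 5 + 1×1 + 3 = 9; total 15.
For-cause removals: 2.
Minimum venire: 13 + 15 + 2 = 30.

30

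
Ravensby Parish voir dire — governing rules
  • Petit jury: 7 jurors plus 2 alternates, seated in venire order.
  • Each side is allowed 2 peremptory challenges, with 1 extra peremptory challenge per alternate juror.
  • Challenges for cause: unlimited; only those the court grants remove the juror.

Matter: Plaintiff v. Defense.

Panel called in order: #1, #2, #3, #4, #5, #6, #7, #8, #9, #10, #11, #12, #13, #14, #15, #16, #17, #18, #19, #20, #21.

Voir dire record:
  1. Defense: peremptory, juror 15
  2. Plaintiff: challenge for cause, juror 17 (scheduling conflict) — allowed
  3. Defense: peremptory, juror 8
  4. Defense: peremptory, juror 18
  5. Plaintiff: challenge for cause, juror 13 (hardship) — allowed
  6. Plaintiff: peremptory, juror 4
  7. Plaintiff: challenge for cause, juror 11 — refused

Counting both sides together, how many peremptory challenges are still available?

Plaintiff allotment: 2 base + 1 × 2 alternates = 4. Defense allotment: 2 base + 1 × 2 alternates = 4.
Plaintiff peremptories used: #4 — 1 (for-cause on #17, #13, #11 don't count).
Defense peremptories used: #15, #8, #18 — 3.
Remaining: (4 − 1) + (4 − 3) = 4.

4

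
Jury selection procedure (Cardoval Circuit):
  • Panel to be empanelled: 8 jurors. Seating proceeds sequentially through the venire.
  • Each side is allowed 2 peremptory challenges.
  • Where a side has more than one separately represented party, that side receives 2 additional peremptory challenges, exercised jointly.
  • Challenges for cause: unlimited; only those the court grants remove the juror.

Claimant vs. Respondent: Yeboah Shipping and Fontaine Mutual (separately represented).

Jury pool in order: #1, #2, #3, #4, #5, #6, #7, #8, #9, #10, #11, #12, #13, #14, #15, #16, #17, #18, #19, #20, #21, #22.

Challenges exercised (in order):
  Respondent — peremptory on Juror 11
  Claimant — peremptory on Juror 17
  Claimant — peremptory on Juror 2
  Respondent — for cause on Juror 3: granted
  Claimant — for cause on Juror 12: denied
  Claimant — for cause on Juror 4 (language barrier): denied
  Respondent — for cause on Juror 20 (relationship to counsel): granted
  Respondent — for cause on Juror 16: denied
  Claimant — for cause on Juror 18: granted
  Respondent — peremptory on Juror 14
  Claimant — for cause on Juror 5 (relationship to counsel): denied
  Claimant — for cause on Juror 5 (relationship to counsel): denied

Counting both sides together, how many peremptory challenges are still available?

Claimant allotment: 2. Respondent allotment: 2 base + 2 multi-party = 4.
Claimant peremptories used: #17, #2 — 2 (for-cause on #12, #4, #18, #5, #5 don't count).
Respondent peremptories used: #11, #14 — 2 (for-cause on #3, #20, #16 don't count).
Remaining: (2 − 2) + (4 − 2) = 2.

2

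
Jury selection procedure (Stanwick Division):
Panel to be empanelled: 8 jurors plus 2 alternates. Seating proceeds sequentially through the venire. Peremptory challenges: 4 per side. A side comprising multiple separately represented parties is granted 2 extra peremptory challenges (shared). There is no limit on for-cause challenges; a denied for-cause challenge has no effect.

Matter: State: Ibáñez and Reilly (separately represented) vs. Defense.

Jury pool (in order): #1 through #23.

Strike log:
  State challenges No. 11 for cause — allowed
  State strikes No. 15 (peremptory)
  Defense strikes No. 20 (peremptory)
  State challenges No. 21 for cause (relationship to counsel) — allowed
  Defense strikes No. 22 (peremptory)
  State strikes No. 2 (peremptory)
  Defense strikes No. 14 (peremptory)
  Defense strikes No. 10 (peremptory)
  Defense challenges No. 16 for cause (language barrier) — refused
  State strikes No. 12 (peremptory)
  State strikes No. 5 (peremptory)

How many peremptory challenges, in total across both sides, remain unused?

2

State allotment: 4 base + 2 multi-party = 6. Defense allotment: 4.
State peremptories used: #15, #2, #12, #5 — 4 (for-cause on #11, #21 don't count).
Defense peremptories used: #20, #22, #14, #10 — 4 (the for-cause on #16 doesn't count).
Remaining: (6 − 4) + (4 − 4) = 2.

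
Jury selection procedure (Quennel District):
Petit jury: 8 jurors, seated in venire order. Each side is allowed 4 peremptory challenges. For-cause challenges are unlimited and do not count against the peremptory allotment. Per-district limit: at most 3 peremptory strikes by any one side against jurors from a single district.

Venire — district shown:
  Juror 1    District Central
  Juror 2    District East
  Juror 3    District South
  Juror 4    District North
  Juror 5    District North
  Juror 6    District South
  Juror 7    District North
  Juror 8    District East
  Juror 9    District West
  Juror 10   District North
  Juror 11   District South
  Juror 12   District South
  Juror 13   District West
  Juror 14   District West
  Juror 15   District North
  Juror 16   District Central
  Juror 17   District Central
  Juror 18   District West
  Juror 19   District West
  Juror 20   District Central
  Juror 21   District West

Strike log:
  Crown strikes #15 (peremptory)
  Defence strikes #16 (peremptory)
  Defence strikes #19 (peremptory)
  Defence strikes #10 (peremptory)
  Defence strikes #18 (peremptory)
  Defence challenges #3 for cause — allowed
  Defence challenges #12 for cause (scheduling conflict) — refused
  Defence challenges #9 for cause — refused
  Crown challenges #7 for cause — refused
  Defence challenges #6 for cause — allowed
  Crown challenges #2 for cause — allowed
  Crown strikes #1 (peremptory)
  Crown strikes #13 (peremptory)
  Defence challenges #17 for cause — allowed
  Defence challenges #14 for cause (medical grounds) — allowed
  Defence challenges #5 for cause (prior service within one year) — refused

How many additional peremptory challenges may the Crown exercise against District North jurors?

Crown peremptories so far: #15, #1, #13 — 3 of 4 used, 1 left overall.
Against District North: #15 — 1 used; per-district cap 3 leaves 2.
Binding limit: min(1, 2) = 1.

1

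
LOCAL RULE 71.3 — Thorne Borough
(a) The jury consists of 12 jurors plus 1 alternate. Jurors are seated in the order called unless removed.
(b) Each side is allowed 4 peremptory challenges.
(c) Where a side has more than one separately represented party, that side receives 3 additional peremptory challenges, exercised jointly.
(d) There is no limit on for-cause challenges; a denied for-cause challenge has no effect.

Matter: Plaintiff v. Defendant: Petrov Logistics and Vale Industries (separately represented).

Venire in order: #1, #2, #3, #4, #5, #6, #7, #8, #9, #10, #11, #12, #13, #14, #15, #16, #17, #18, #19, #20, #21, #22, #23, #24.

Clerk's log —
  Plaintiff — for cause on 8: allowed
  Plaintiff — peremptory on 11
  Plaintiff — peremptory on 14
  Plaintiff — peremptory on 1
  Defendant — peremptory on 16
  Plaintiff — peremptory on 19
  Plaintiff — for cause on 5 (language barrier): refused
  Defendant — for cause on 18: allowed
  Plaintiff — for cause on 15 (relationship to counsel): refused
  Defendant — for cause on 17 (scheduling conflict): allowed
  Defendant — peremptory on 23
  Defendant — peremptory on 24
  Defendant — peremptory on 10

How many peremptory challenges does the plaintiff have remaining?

Plaintiff allotment: 4.
Plaintiff peremptories used: #11, #14, #1, #19 — 4 (for-cause on #8, #5, #15 don't count).
Remaining: 4 − 4 = 0.

0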